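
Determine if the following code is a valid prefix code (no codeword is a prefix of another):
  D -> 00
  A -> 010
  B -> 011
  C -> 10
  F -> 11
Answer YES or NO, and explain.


Checking each pair (does one codeword prefix another?):
  D='00' vs A='010': no prefix
  D='00' vs B='011': no prefix
  D='00' vs C='10': no prefix
  D='00' vs F='11': no prefix
  A='010' vs D='00': no prefix
  A='010' vs B='011': no prefix
  A='010' vs C='10': no prefix
  A='010' vs F='11': no prefix
  B='011' vs D='00': no prefix
  B='011' vs A='010': no prefix
  B='011' vs C='10': no prefix
  B='011' vs F='11': no prefix
  C='10' vs D='00': no prefix
  C='10' vs A='010': no prefix
  C='10' vs B='011': no prefix
  C='10' vs F='11': no prefix
  F='11' vs D='00': no prefix
  F='11' vs A='010': no prefix
  F='11' vs B='011': no prefix
  F='11' vs C='10': no prefix
No violation found over all pairs.

YES -- this is a valid prefix code. No codeword is a prefix of any other codeword.


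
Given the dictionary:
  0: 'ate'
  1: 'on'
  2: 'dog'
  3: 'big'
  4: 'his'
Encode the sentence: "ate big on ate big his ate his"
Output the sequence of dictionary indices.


Look up each word in the dictionary:
  'ate' -> 0
  'big' -> 3
  'on' -> 1
  'ate' -> 0
  'big' -> 3
  'his' -> 4
  'ate' -> 0
  'his' -> 4

Encoded: [0, 3, 1, 0, 3, 4, 0, 4]


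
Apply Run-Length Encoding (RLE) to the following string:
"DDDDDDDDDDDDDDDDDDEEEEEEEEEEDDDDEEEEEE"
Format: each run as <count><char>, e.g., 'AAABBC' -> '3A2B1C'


Scanning runs left to right:
  i=0: run of 'D' x 18 -> '18D'
  i=18: run of 'E' x 10 -> '10E'
  i=28: run of 'D' x 4 -> '4D'
  i=32: run of 'E' x 6 -> '6E'

RLE = 18D10E4D6E


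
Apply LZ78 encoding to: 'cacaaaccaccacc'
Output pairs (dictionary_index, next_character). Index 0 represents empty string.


LZ78 encoding steps:
Dictionary: {0: ''}
Step 1: w='' (idx 0), next='c' -> output (0, 'c'), add 'c' as idx 1
Step 2: w='' (idx 0), next='a' -> output (0, 'a'), add 'a' as idx 2
Step 3: w='c' (idx 1), next='a' -> output (1, 'a'), add 'ca' as idx 3
Step 4: w='a' (idx 2), next='a' -> output (2, 'a'), add 'aa' as idx 4
Step 5: w='c' (idx 1), next='c' -> output (1, 'c'), add 'cc' as idx 5
Step 6: w='a' (idx 2), next='c' -> output (2, 'c'), add 'ac' as idx 6
Step 7: w='ca' (idx 3), next='c' -> output (3, 'c'), add 'cac' as idx 7
Step 8: w='c' (idx 1), end of input -> output (1, '')


Encoded: [(0, 'c'), (0, 'a'), (1, 'a'), (2, 'a'), (1, 'c'), (2, 'c'), (3, 'c'), (1, '')]


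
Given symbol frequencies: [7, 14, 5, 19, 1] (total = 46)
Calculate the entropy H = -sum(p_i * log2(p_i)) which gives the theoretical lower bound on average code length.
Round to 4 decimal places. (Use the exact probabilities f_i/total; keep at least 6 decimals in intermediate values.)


Per-symbol terms -p_i * log2(p_i) with p_i = f_i/46:
  p = 7/46 = 0.152174: log2(p) = -2.716207, -p*log2(p) = 0.413336
  p = 14/46 = 0.304348: log2(p) = -1.716207, -p*log2(p) = 0.522324
  p = 5/46 = 0.108696: log2(p) = -3.201634, -p*log2(p) = 0.348004
  p = 19/46 = 0.413043: log2(p) = -1.275634, -p*log2(p) = 0.526892
  p = 1/46 = 0.021739: log2(p) = -5.523562, -p*log2(p) = 0.120077
H = 0.413336 + 0.522324 + 0.348004 + 0.526892 + 0.120077 = 1.930633

H = 1.9306 bits/symbol


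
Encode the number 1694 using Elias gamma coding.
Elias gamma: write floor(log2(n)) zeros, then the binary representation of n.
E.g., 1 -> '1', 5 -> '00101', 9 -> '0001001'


num_bits = floor(log2(1694)) + 1 = 11
leading_zeros = num_bits - 1 = 10
binary(1694) = 11010011110

Elias gamma(1694) = '0000000000' + '11010011110' = 000000000011010011110 (21 bits)


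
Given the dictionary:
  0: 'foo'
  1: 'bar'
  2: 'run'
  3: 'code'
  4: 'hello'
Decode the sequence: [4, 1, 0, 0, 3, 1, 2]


Look up each index in the dictionary:
  4 -> 'hello'
  1 -> 'bar'
  0 -> 'foo'
  0 -> 'foo'
  3 -> 'code'
  1 -> 'bar'
  2 -> 'run'

Decoded: "hello bar foo foo code bar run"


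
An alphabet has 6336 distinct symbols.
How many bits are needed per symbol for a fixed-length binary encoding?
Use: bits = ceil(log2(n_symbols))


log2(6336) = 12.6294
Bracket: 2^12 = 4096 < 6336 <= 2^13 = 8192
So ceil(log2(6336)) = 13

bits = ceil(log2(6336)) = ceil(12.6294) = 13 bits


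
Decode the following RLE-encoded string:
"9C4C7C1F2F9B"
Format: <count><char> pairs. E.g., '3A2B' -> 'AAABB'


Expanding each <count><char> pair:
  9C -> 'CCCCCCCCC'
  4C -> 'CCCC'
  7C -> 'CCCCCCC'
  1F -> 'F'
  2F -> 'FF'
  9B -> 'BBBBBBBBB'

Decoded = CCCCCCCCCCCCCCCCCCCCFFFBBBBBBBBB


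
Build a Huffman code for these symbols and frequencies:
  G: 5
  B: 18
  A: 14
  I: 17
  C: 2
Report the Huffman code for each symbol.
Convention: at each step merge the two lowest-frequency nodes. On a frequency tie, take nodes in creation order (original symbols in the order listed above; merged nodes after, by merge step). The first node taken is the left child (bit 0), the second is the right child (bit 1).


Huffman tree construction:
Step 1: Merge C(2) + G(5) = 7
Step 2: Merge (C+G)(7) + A(14) = 21
Step 3: Merge I(17) + B(18) = 35
Step 4: Merge ((C+G)+A)(21) + (I+B)(35) = 56
Read each symbol's code off the tree from the root (left child = 0, right child = 1).

Codes:
  G: 001 (length 3)
  B: 11 (length 2)
  A: 01 (length 2)
  I: 10 (length 2)
  C: 000 (length 3)
Average code length: 119/56 = 2.1250 bits/symbol


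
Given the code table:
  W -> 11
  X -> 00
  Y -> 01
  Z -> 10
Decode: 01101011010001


Decoding:
01 -> Y
10 -> Z
10 -> Z
11 -> W
01 -> Y
00 -> X
01 -> Y


Result: YZZWYXY


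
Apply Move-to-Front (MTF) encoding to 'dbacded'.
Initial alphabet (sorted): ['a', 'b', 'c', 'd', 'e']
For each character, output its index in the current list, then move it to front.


MTF encoding:
'd': index 3 in ['a', 'b', 'c', 'd', 'e'] -> ['d', 'a', 'b', 'c', 'e']
'b': index 2 in ['d', 'a', 'b', 'c', 'e'] -> ['b', 'd', 'a', 'c', 'e']
'a': index 2 in ['b', 'd', 'a', 'c', 'e'] -> ['a', 'b', 'd', 'c', 'e']
'c': index 3 in ['a', 'b', 'd', 'c', 'e'] -> ['c', 'a', 'b', 'd', 'e']
'd': index 3 in ['c', 'a', 'b', 'd', 'e'] -> ['d', 'c', 'a', 'b', 'e']
'e': index 4 in ['d', 'c', 'a', 'b', 'e'] -> ['e', 'd', 'c', 'a', 'b']
'd': index 1 in ['e', 'd', 'c', 'a', 'b'] -> ['d', 'e', 'c', 'a', 'b']


Output: [3, 2, 2, 3, 3, 4, 1]


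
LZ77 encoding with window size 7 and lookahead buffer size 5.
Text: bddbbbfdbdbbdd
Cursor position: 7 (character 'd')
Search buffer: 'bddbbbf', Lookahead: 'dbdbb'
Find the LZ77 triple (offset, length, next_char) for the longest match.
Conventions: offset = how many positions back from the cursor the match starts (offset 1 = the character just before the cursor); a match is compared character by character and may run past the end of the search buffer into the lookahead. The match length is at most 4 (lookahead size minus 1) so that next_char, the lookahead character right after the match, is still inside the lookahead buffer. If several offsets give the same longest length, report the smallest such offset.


Try each offset into the search buffer:
  offset=1 (pos 6, char 'f'): match length 0
  offset=2 (pos 5, char 'b'): match length 0
  offset=3 (pos 4, char 'b'): match length 0
  offset=4 (pos 3, char 'b'): match length 0
  offset=5 (pos 2, char 'd'): match length 2
  offset=6 (pos 1, char 'd'): match length 1
  offset=7 (pos 0, char 'b'): match length 0
Longest match has length 2 at offset 5.
next_char = character at position 7 + 2 = 9 -> 'd'

Best match: offset=5, length=2 (matching 'db' starting at position 2)
LZ77 triple: (5, 2, 'd')


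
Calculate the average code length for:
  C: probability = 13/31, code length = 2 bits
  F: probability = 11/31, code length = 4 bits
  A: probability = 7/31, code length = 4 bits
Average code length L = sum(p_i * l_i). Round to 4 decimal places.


Weighted contributions p_i * l_i:
  C: (13/31) * 2 = 26/31
  F: (11/31) * 4 = 44/31
  A: (7/31) * 4 = 28/31
Sum = (26 + 44 + 28)/31 = 98/31

L = 98/31 = 3.1613 bits/symbol


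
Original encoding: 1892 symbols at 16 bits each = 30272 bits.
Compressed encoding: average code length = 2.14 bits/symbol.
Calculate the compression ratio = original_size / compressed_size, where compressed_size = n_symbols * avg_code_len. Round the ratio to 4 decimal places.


original_size = n_symbols * orig_bits = 1892 * 16 = 30272 bits
compressed_size = n_symbols * avg_code_len = 1892 * 2.14 = 4048.88 bits
ratio = original_size / compressed_size = 30272 / 4048.88 = 7.4766

Compression ratio = 7.4766


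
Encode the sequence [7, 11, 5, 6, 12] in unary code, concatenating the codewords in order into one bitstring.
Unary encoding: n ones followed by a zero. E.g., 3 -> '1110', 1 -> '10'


Encode each number as n ones followed by a terminating 0:
  7 -> 11111110 (8 bits)
  11 -> 111111111110 (12 bits)
  5 -> 111110 (6 bits)
  6 -> 1111110 (7 bits)
  12 -> 1111111111110 (13 bits)
Total length = 8 + 12 + 6 + 7 + 13 = 46 bits.

Unary([7, 11, 5, 6, 12]) = 1111111011111111111011111011111101111111111110 (46 bits)


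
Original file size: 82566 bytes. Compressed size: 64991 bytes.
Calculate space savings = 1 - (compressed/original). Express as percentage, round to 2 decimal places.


ratio = compressed/original = 64991/82566 = 0.78714
savings = 1 - ratio = 1 - 0.78714 = 0.21286
as a percentage: 0.21286 * 100 = 21.29%

Space savings = 1 - 64991/82566 = 21.29%


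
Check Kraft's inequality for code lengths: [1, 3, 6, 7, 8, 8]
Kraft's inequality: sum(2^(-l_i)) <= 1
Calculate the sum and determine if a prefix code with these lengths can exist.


Sum = 2^(-1) + 2^(-3) + 2^(-6) + 2^(-7) + 2^(-8) + 2^(-8)
    = 0.5 + 0.125 + 0.015625 + 0.0078125 + 0.00390625 + 0.00390625
    = 168/256 = 0.65625
Since 0.65625 <= 1, Kraft's inequality IS satisfied.
A prefix code with these lengths CAN exist.

Kraft sum = 0.65625. Satisfied.


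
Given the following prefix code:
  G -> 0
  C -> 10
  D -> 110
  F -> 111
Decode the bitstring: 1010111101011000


Decoding step by step:
Bits 10 -> C
Bits 10 -> C
Bits 111 -> F
Bits 10 -> C
Bits 10 -> C
Bits 110 -> D
Bits 0 -> G
Bits 0 -> G


Decoded message: CCFCCDGG


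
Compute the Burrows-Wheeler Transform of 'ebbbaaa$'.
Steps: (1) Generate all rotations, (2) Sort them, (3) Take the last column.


Rotations (sorted):
  0: $ebbbaaa -> last char: a
  1: a$ebbbaa -> last char: a
  2: aa$ebbba -> last char: a
  3: aaa$ebbb -> last char: b
  4: baaa$ebb -> last char: b
  5: bbaaa$eb -> last char: b
  6: bbbaaa$e -> last char: e
  7: ebbbaaa$ -> last char: $


BWT = aaabbbe$


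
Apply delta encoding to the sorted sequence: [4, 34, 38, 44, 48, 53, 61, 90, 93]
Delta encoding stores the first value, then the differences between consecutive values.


First value: 4
Deltas:
  34 - 4 = 30
  38 - 34 = 4
  44 - 38 = 6
  48 - 44 = 4
  53 - 48 = 5
  61 - 53 = 8
  90 - 61 = 29
  93 - 90 = 3


Delta encoded: [4, 30, 4, 6, 4, 5, 8, 29, 3]


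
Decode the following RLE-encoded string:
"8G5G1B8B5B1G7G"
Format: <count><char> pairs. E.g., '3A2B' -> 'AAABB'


Expanding each <count><char> pair:
  8G -> 'GGGGGGGG'
  5G -> 'GGGGG'
  1B -> 'B'
  8B -> 'BBBBBBBB'
  5B -> 'BBBBB'
  1G -> 'G'
  7G -> 'GGGGGGG'

Decoded = GGGGGGGGGGGGGBBBBBBBBBBBBBBGGGGGGGG


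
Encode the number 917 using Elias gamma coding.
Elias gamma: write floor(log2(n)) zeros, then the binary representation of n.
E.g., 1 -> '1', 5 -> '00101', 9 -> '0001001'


num_bits = floor(log2(917)) + 1 = 10
leading_zeros = num_bits - 1 = 9
binary(917) = 1110010101

Elias gamma(917) = '000000000' + '1110010101' = 0000000001110010101 (19 bits)


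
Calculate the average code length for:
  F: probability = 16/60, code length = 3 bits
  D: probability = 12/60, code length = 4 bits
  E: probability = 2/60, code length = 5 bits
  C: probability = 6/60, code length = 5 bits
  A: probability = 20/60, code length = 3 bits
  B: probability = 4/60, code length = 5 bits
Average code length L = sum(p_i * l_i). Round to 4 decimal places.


Weighted contributions p_i * l_i:
  F: (16/60) * 3 = 48/60
  D: (12/60) * 4 = 48/60
  E: (2/60) * 5 = 10/60
  C: (6/60) * 5 = 30/60
  A: (20/60) * 3 = 60/60
  B: (4/60) * 5 = 20/60
Sum = (48 + 48 + 10 + 30 + 60 + 20)/60 = 216/60

L = 216/60 = 3.6000 bits/symbol


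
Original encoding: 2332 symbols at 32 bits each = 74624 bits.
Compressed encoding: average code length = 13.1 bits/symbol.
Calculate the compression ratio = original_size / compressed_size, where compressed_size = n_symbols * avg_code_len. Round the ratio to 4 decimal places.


original_size = n_symbols * orig_bits = 2332 * 32 = 74624 bits
compressed_size = n_symbols * avg_code_len = 2332 * 13.1 = 30549.2 bits
ratio = original_size / compressed_size = 74624 / 30549.2 = 2.4427

Compression ratio = 2.4427


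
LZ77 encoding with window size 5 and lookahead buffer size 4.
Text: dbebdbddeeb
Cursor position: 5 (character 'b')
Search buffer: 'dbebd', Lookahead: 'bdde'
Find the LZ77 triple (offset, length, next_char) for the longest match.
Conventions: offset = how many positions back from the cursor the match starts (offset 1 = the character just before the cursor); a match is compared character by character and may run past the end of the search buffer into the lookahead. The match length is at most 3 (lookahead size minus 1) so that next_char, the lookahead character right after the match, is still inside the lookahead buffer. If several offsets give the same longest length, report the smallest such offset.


Try each offset into the search buffer:
  offset=1 (pos 4, char 'd'): match length 0
  offset=2 (pos 3, char 'b'): match length 2
  offset=3 (pos 2, char 'e'): match length 0
  offset=4 (pos 1, char 'b'): match length 1
  offset=5 (pos 0, char 'd'): match length 0
Longest match has length 2 at offset 2.
next_char = character at position 5 + 2 = 7 -> 'd'

Best match: offset=2, length=2 (matching 'bd' starting at position 3)
LZ77 triple: (2, 2, 'd')


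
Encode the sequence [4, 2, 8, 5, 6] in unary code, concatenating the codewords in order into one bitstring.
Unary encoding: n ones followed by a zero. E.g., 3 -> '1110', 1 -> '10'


Encode each number as n ones followed by a terminating 0:
  4 -> 11110 (5 bits)
  2 -> 110 (3 bits)
  8 -> 111111110 (9 bits)
  5 -> 111110 (6 bits)
  6 -> 1111110 (7 bits)
Total length = 5 + 3 + 9 + 6 + 7 = 30 bits.

Unary([4, 2, 8, 5, 6]) = 111101101111111101111101111110 (30 bits)


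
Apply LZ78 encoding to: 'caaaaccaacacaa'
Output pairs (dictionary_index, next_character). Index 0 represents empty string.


LZ78 encoding steps:
Dictionary: {0: ''}
Step 1: w='' (idx 0), next='c' -> output (0, 'c'), add 'c' as idx 1
Step 2: w='' (idx 0), next='a' -> output (0, 'a'), add 'a' as idx 2
Step 3: w='a' (idx 2), next='a' -> output (2, 'a'), add 'aa' as idx 3
Step 4: w='a' (idx 2), next='c' -> output (2, 'c'), add 'ac' as idx 4
Step 5: w='c' (idx 1), next='a' -> output (1, 'a'), add 'ca' as idx 5
Step 6: w='ac' (idx 4), next='a' -> output (4, 'a'), add 'aca' as idx 6
Step 7: w='ca' (idx 5), next='a' -> output (5, 'a'), add 'caa' as idx 7


Encoded: [(0, 'c'), (0, 'a'), (2, 'a'), (2, 'c'), (1, 'a'), (4, 'a'), (5, 'a')]


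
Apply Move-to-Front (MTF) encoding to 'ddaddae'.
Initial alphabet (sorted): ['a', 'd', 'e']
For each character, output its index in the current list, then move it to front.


MTF encoding:
'd': index 1 in ['a', 'd', 'e'] -> ['d', 'a', 'e']
'd': index 0 in ['d', 'a', 'e'] -> ['d', 'a', 'e']
'a': index 1 in ['d', 'a', 'e'] -> ['a', 'd', 'e']
'd': index 1 in ['a', 'd', 'e'] -> ['d', 'a', 'e']
'd': index 0 in ['d', 'a', 'e'] -> ['d', 'a', 'e']
'a': index 1 in ['d', 'a', 'e'] -> ['a', 'd', 'e']
'e': index 2 in ['a', 'd', 'e'] -> ['e', 'a', 'd']


Output: [1, 0, 1, 1, 0, 1, 2]


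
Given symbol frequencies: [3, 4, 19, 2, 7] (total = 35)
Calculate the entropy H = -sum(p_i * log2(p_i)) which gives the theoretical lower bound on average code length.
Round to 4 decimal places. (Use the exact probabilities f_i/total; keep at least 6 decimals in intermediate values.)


Per-symbol terms -p_i * log2(p_i) with p_i = f_i/35:
  p = 3/35 = 0.085714: log2(p) = -3.544321, -p*log2(p) = 0.303799
  p = 4/35 = 0.114286: log2(p) = -3.129283, -p*log2(p) = 0.357632
  p = 19/35 = 0.542857: log2(p) = -0.881356, -p*log2(p) = 0.478450
  p = 2/35 = 0.057143: log2(p) = -4.129283, -p*log2(p) = 0.235959
  p = 7/35 = 0.200000: log2(p) = -2.321928, -p*log2(p) = 0.464386
H = 0.303799 + 0.357632 + 0.478450 + 0.235959 + 0.464386 = 1.840226

H = 1.8402 bits/symbol


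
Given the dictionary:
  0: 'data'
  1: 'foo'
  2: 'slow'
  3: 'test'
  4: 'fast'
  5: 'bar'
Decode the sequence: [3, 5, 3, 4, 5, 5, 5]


Look up each index in the dictionary:
  3 -> 'test'
  5 -> 'bar'
  3 -> 'test'
  4 -> 'fast'
  5 -> 'bar'
  5 -> 'bar'
  5 -> 'bar'

Decoded: "test bar test fast bar bar bar"


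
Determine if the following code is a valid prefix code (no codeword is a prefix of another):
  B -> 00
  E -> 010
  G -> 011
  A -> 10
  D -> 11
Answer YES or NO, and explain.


Checking each pair (does one codeword prefix another?):
  B='00' vs E='010': no prefix
  B='00' vs G='011': no prefix
  B='00' vs A='10': no prefix
  B='00' vs D='11': no prefix
  E='010' vs B='00': no prefix
  E='010' vs G='011': no prefix
  E='010' vs A='10': no prefix
  E='010' vs D='11': no prefix
  G='011' vs B='00': no prefix
  G='011' vs E='010': no prefix
  G='011' vs A='10': no prefix
  G='011' vs D='11': no prefix
  A='10' vs B='00': no prefix
  A='10' vs E='010': no prefix
  A='10' vs G='011': no prefix
  A='10' vs D='11': no prefix
  D='11' vs B='00': no prefix
  D='11' vs E='010': no prefix
  D='11' vs G='011': no prefix
  D='11' vs A='10': no prefix
No violation found over all pairs.

YES -- this is a valid prefix code. No codeword is a prefix of any other codeword.


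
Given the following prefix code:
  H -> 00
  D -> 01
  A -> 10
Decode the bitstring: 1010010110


Decoding step by step:
Bits 10 -> A
Bits 10 -> A
Bits 01 -> D
Bits 01 -> D
Bits 10 -> A


Decoded message: AADDA


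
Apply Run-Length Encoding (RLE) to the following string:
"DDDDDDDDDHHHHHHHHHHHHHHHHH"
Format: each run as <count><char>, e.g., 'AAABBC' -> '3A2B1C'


Scanning runs left to right:
  i=0: run of 'D' x 9 -> '9D'
  i=9: run of 'H' x 17 -> '17H'

RLE = 9D17H


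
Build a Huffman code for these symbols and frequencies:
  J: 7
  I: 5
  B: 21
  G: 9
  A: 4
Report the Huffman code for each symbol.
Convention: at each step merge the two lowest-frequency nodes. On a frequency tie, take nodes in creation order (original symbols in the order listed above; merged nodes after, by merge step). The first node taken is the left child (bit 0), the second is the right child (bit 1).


Huffman tree construction:
Step 1: Merge A(4) + I(5) = 9
Step 2: Merge J(7) + G(9) = 16
Step 3: Merge (A+I)(9) + (J+G)(16) = 25
Step 4: Merge B(21) + ((A+I)+(J+G))(25) = 46
Read each symbol's code off the tree from the root (left child = 0, right child = 1).

Codes:
  J: 110 (length 3)
  I: 101 (length 3)
  B: 0 (length 1)
  G: 111 (length 3)
  A: 100 (length 3)
Average code length: 96/46 = 2.0870 bits/symbol


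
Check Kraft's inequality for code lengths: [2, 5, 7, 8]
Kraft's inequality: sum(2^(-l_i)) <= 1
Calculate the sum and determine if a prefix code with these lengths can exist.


Sum = 2^(-2) + 2^(-5) + 2^(-7) + 2^(-8)
    = 0.25 + 0.03125 + 0.0078125 + 0.00390625
    = 75/256 = 0.29296875
Since 0.29296875 <= 1, Kraft's inequality IS satisfied.
A prefix code with these lengths CAN exist.

Kraft sum = 0.29296875. Satisfied.


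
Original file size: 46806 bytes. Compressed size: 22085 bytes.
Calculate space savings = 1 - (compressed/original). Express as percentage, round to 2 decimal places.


ratio = compressed/original = 22085/46806 = 0.471841
savings = 1 - ratio = 1 - 0.471841 = 0.528159
as a percentage: 0.528159 * 100 = 52.82%

Space savings = 1 - 22085/46806 = 52.82%


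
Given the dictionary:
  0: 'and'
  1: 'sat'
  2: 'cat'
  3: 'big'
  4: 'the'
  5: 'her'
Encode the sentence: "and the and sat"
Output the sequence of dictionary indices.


Look up each word in the dictionary:
  'and' -> 0
  'the' -> 4
  'and' -> 0
  'sat' -> 1

Encoded: [0, 4, 0, 1]


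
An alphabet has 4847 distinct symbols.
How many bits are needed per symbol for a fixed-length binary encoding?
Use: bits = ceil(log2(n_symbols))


log2(4847) = 12.2429
Bracket: 2^12 = 4096 < 4847 <= 2^13 = 8192
So ceil(log2(4847)) = 13

bits = ceil(log2(4847)) = ceil(12.2429) = 13 bits


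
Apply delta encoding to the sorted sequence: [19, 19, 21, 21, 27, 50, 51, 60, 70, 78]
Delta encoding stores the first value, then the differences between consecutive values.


First value: 19
Deltas:
  19 - 19 = 0
  21 - 19 = 2
  21 - 21 = 0
  27 - 21 = 6
  50 - 27 = 23
  51 - 50 = 1
  60 - 51 = 9
  70 - 60 = 10
  78 - 70 = 8


Delta encoded: [19, 0, 2, 0, 6, 23, 1, 9, 10, 8]


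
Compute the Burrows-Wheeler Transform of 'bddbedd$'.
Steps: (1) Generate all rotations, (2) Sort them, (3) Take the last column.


Rotations (sorted):
  0: $bddbedd -> last char: d
  1: bddbedd$ -> last char: $
  2: bedd$bdd -> last char: d
  3: d$bddbed -> last char: d
  4: dbedd$bd -> last char: d
  5: dd$bddbe -> last char: e
  6: ddbedd$b -> last char: b
  7: edd$bddb -> last char: b


BWT = d$dddebb


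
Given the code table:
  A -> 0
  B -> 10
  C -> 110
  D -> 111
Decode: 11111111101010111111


Decoding:
111 -> D
111 -> D
111 -> D
0 -> A
10 -> B
10 -> B
111 -> D
111 -> D


Result: DDDABBDD


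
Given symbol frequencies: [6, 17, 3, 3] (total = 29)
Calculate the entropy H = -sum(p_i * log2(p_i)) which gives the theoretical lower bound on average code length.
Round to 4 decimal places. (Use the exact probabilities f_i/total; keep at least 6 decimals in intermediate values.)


Per-symbol terms -p_i * log2(p_i) with p_i = f_i/29:
  p = 6/29 = 0.206897: log2(p) = -2.273018, -p*log2(p) = 0.470280
  p = 17/29 = 0.586207: log2(p) = -0.770518, -p*log2(p) = 0.451683
  p = 3/29 = 0.103448: log2(p) = -3.273018, -p*log2(p) = 0.338588
  p = 3/29 = 0.103448: log2(p) = -3.273018, -p*log2(p) = 0.338588
H = 0.470280 + 0.451683 + 0.338588 + 0.338588 = 1.599139

H = 1.5991 bits/symbol


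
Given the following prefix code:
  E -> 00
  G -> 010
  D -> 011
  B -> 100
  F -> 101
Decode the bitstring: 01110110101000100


Decoding step by step:
Bits 011 -> D
Bits 101 -> F
Bits 101 -> F
Bits 010 -> G
Bits 00 -> E
Bits 100 -> B


Decoded message: DFFGEB


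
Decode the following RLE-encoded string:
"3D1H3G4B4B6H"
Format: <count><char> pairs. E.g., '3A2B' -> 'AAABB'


Expanding each <count><char> pair:
  3D -> 'DDD'
  1H -> 'H'
  3G -> 'GGG'
  4B -> 'BBBB'
  4B -> 'BBBB'
  6H -> 'HHHHHH'

Decoded = DDDHGGGBBBBBBBBHHHHHH


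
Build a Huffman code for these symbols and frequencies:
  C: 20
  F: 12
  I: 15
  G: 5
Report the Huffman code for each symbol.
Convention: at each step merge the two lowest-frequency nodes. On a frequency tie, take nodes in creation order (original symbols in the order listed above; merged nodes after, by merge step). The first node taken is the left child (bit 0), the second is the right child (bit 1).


Huffman tree construction:
Step 1: Merge G(5) + F(12) = 17
Step 2: Merge I(15) + (G+F)(17) = 32
Step 3: Merge C(20) + (I+(G+F))(32) = 52
Read each symbol's code off the tree from the root (left child = 0, right child = 1).

Codes:
  C: 0 (length 1)
  F: 111 (length 3)
  I: 10 (length 2)
  G: 110 (length 3)
Average code length: 101/52 = 1.9423 bits/symbol


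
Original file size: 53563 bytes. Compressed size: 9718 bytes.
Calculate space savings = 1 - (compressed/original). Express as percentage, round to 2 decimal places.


ratio = compressed/original = 9718/53563 = 0.181431
savings = 1 - ratio = 1 - 0.181431 = 0.818569
as a percentage: 0.818569 * 100 = 81.86%

Space savings = 1 - 9718/53563 = 81.86%


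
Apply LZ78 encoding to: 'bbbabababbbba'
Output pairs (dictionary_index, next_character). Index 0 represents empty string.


LZ78 encoding steps:
Dictionary: {0: ''}
Step 1: w='' (idx 0), next='b' -> output (0, 'b'), add 'b' as idx 1
Step 2: w='b' (idx 1), next='b' -> output (1, 'b'), add 'bb' as idx 2
Step 3: w='' (idx 0), next='a' -> output (0, 'a'), add 'a' as idx 3
Step 4: w='b' (idx 1), next='a' -> output (1, 'a'), add 'ba' as idx 4
Step 5: w='ba' (idx 4), next='b' -> output (4, 'b'), add 'bab' as idx 5
Step 6: w='bb' (idx 2), next='b' -> output (2, 'b'), add 'bbb' as idx 6
Step 7: w='a' (idx 3), end of input -> output (3, '')


Encoded: [(0, 'b'), (1, 'b'), (0, 'a'), (1, 'a'), (4, 'b'), (2, 'b'), (3, '')]


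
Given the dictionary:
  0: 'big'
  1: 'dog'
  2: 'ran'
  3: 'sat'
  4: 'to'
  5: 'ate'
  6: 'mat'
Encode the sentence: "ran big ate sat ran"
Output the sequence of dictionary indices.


Look up each word in the dictionary:
  'ran' -> 2
  'big' -> 0
  'ate' -> 5
  'sat' -> 3
  'ran' -> 2

Encoded: [2, 0, 5, 3, 2]


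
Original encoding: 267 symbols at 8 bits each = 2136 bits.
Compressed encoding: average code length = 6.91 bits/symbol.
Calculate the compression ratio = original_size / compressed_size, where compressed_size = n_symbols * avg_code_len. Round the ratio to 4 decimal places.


original_size = n_symbols * orig_bits = 267 * 8 = 2136 bits
compressed_size = n_symbols * avg_code_len = 267 * 6.91 = 1844.97 bits
ratio = original_size / compressed_size = 2136 / 1844.97 = 1.1577

Compression ratio = 1.1577


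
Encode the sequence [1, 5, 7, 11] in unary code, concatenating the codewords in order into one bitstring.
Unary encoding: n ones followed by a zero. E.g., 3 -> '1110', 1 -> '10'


Encode each number as n ones followed by a terminating 0:
  1 -> 10 (2 bits)
  5 -> 111110 (6 bits)
  7 -> 11111110 (8 bits)
  11 -> 111111111110 (12 bits)
Total length = 2 + 6 + 8 + 12 = 28 bits.

Unary([1, 5, 7, 11]) = 1011111011111110111111111110 (28 bits)


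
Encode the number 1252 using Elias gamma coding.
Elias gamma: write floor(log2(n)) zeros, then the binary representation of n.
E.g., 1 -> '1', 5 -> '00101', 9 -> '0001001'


num_bits = floor(log2(1252)) + 1 = 11
leading_zeros = num_bits - 1 = 10
binary(1252) = 10011100100

Elias gamma(1252) = '0000000000' + '10011100100' = 000000000010011100100 (21 bits)


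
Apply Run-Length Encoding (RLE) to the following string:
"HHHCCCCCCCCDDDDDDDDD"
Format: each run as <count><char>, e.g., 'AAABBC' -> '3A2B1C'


Scanning runs left to right:
  i=0: run of 'H' x 3 -> '3H'
  i=3: run of 'C' x 8 -> '8C'
  i=11: run of 'D' x 9 -> '9D'

RLE = 3H8C9D


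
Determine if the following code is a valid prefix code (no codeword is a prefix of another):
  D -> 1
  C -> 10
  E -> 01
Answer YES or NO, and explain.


Checking each pair (does one codeword prefix another?):
  D='1' vs C='10': prefix -- VIOLATION

NO -- this is NOT a valid prefix code. D (1) is a prefix of C (10).


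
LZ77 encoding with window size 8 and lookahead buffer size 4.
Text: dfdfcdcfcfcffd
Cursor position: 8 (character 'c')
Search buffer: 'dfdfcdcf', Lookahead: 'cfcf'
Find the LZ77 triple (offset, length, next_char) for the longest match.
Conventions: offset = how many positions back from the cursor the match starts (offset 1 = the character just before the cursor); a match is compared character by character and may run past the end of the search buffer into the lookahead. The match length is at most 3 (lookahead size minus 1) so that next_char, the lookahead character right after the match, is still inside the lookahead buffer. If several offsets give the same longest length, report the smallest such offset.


Try each offset into the search buffer:
  offset=1 (pos 7, char 'f'): match length 0
  offset=2 (pos 6, char 'c'): match length 3
  offset=3 (pos 5, char 'd'): match length 0
  offset=4 (pos 4, char 'c'): match length 1
  offset=5 (pos 3, char 'f'): match length 0
  offset=6 (pos 2, char 'd'): match length 0
  offset=7 (pos 1, char 'f'): match length 0
  offset=8 (pos 0, char 'd'): match length 0
Longest match has length 3 at offset 2.
next_char = character at position 8 + 3 = 11 -> 'f'

Best match: offset=2, length=3 (matching 'cfc' starting at position 6)
LZ77 triple: (2, 3, 'f')


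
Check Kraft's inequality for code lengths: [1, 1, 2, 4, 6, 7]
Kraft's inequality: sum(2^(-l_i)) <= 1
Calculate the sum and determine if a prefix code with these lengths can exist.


Sum = 2^(-1) + 2^(-1) + 2^(-2) + 2^(-4) + 2^(-6) + 2^(-7)
    = 0.5 + 0.5 + 0.25 + 0.0625 + 0.015625 + 0.0078125
    = 171/128 = 1.3359375
Since 1.3359375 > 1, Kraft's inequality is NOT satisfied.
A prefix code with these lengths CANNOT exist.

Kraft sum = 1.3359375. Not satisfied.


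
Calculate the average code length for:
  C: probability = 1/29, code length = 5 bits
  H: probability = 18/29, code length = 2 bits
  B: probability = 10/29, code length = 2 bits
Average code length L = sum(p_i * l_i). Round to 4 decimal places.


Weighted contributions p_i * l_i:
  C: (1/29) * 5 = 5/29
  H: (18/29) * 2 = 36/29
  B: (10/29) * 2 = 20/29
Sum = (5 + 36 + 20)/29 = 61/29

L = 61/29 = 2.1034 bits/symbol


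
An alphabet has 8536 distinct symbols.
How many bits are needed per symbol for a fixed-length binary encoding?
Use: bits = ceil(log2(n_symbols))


log2(8536) = 13.0593
Bracket: 2^13 = 8192 < 8536 <= 2^14 = 16384
So ceil(log2(8536)) = 14

bits = ceil(log2(8536)) = ceil(13.0593) = 14 bits


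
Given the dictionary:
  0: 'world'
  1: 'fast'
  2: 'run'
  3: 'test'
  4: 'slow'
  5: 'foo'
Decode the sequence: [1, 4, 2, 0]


Look up each index in the dictionary:
  1 -> 'fast'
  4 -> 'slow'
  2 -> 'run'
  0 -> 'world'

Decoded: "fast slow run world"


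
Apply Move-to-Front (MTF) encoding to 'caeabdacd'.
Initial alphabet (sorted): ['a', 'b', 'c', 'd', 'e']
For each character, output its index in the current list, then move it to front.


MTF encoding:
'c': index 2 in ['a', 'b', 'c', 'd', 'e'] -> ['c', 'a', 'b', 'd', 'e']
'a': index 1 in ['c', 'a', 'b', 'd', 'e'] -> ['a', 'c', 'b', 'd', 'e']
'e': index 4 in ['a', 'c', 'b', 'd', 'e'] -> ['e', 'a', 'c', 'b', 'd']
'a': index 1 in ['e', 'a', 'c', 'b', 'd'] -> ['a', 'e', 'c', 'b', 'd']
'b': index 3 in ['a', 'e', 'c', 'b', 'd'] -> ['b', 'a', 'e', 'c', 'd']
'd': index 4 in ['b', 'a', 'e', 'c', 'd'] -> ['d', 'b', 'a', 'e', 'c']
'a': index 2 in ['d', 'b', 'a', 'e', 'c'] -> ['a', 'd', 'b', 'e', 'c']
'c': index 4 in ['a', 'd', 'b', 'e', 'c'] -> ['c', 'a', 'd', 'b', 'e']
'd': index 2 in ['c', 'a', 'd', 'b', 'e'] -> ['d', 'c', 'a', 'b', 'e']


Output: [2, 1, 4, 1, 3, 4, 2, 4, 2]


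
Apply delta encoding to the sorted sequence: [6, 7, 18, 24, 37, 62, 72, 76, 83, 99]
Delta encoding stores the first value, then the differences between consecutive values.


First value: 6
Deltas:
  7 - 6 = 1
  18 - 7 = 11
  24 - 18 = 6
  37 - 24 = 13
  62 - 37 = 25
  72 - 62 = 10
  76 - 72 = 4
  83 - 76 = 7
  99 - 83 = 16


Delta encoded: [6, 1, 11, 6, 13, 25, 10, 4, 7, 16]


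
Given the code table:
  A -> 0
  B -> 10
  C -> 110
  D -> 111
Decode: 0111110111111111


Decoding:
0 -> A
111 -> D
110 -> C
111 -> D
111 -> D
111 -> D


Result: ADCDDD


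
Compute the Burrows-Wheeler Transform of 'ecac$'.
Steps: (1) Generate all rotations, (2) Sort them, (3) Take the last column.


Rotations (sorted):
  0: $ecac -> last char: c
  1: ac$ec -> last char: c
  2: c$eca -> last char: a
  3: cac$e -> last char: e
  4: ecac$ -> last char: $


BWT = ccae$


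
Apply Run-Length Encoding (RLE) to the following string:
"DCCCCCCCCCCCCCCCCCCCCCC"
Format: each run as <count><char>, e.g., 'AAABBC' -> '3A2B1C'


Scanning runs left to right:
  i=0: run of 'D' x 1 -> '1D'
  i=1: run of 'C' x 22 -> '22C'

RLE = 1D22C


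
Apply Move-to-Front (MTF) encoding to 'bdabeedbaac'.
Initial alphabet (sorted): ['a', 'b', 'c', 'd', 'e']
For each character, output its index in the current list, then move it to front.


MTF encoding:
'b': index 1 in ['a', 'b', 'c', 'd', 'e'] -> ['b', 'a', 'c', 'd', 'e']
'd': index 3 in ['b', 'a', 'c', 'd', 'e'] -> ['d', 'b', 'a', 'c', 'e']
'a': index 2 in ['d', 'b', 'a', 'c', 'e'] -> ['a', 'd', 'b', 'c', 'e']
'b': index 2 in ['a', 'd', 'b', 'c', 'e'] -> ['b', 'a', 'd', 'c', 'e']
'e': index 4 in ['b', 'a', 'd', 'c', 'e'] -> ['e', 'b', 'a', 'd', 'c']
'e': index 0 in ['e', 'b', 'a', 'd', 'c'] -> ['e', 'b', 'a', 'd', 'c']
'd': index 3 in ['e', 'b', 'a', 'd', 'c'] -> ['d', 'e', 'b', 'a', 'c']
'b': index 2 in ['d', 'e', 'b', 'a', 'c'] -> ['b', 'd', 'e', 'a', 'c']
'a': index 3 in ['b', 'd', 'e', 'a', 'c'] -> ['a', 'b', 'd', 'e', 'c']
'a': index 0 in ['a', 'b', 'd', 'e', 'c'] -> ['a', 'b', 'd', 'e', 'c']
'c': index 4 in ['a', 'b', 'd', 'e', 'c'] -> ['c', 'a', 'b', 'd', 'e']


Output: [1, 3, 2, 2, 4, 0, 3, 2, 3, 0, 4]


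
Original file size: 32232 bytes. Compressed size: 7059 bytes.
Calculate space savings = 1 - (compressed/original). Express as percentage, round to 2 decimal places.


ratio = compressed/original = 7059/32232 = 0.219006
savings = 1 - ratio = 1 - 0.219006 = 0.780994
as a percentage: 0.780994 * 100 = 78.1%

Space savings = 1 - 7059/32232 = 78.1%


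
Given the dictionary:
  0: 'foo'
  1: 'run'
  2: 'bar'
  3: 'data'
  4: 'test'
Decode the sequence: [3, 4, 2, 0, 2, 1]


Look up each index in the dictionary:
  3 -> 'data'
  4 -> 'test'
  2 -> 'bar'
  0 -> 'foo'
  2 -> 'bar'
  1 -> 'run'

Decoded: "data test bar foo bar run"


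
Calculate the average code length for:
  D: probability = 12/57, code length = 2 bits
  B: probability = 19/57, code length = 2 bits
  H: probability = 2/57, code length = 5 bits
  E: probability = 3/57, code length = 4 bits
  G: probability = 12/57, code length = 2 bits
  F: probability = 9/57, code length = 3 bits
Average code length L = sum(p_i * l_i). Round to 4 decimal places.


Weighted contributions p_i * l_i:
  D: (12/57) * 2 = 24/57
  B: (19/57) * 2 = 38/57
  H: (2/57) * 5 = 10/57
  E: (3/57) * 4 = 12/57
  G: (12/57) * 2 = 24/57
  F: (9/57) * 3 = 27/57
Sum = (24 + 38 + 10 + 12 + 24 + 27)/57 = 135/57

L = 135/57 = 2.3684 bits/symbol


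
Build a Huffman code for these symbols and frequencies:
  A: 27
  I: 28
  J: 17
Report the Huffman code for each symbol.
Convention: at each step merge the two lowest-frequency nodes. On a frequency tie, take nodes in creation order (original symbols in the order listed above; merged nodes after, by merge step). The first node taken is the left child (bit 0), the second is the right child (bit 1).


Huffman tree construction:
Step 1: Merge J(17) + A(27) = 44
Step 2: Merge I(28) + (J+A)(44) = 72
Read each symbol's code off the tree from the root (left child = 0, right child = 1).

Codes:
  A: 11 (length 2)
  I: 0 (length 1)
  J: 10 (length 2)
Average code length: 116/72 = 1.6111 bits/symbol


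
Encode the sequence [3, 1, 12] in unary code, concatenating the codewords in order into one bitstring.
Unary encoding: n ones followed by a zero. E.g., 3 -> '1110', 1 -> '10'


Encode each number as n ones followed by a terminating 0:
  3 -> 1110 (4 bits)
  1 -> 10 (2 bits)
  12 -> 1111111111110 (13 bits)
Total length = 4 + 2 + 13 = 19 bits.

Unary([3, 1, 12]) = 1110101111111111110 (19 bits)


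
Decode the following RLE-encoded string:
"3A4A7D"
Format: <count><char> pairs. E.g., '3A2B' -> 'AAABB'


Expanding each <count><char> pair:
  3A -> 'AAA'
  4A -> 'AAAA'
  7D -> 'DDDDDDD'

Decoded = AAAAAAADDDDDDD


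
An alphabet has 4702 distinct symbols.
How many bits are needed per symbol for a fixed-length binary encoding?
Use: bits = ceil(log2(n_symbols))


log2(4702) = 12.1991
Bracket: 2^12 = 4096 < 4702 <= 2^13 = 8192
So ceil(log2(4702)) = 13

bits = ceil(log2(4702)) = ceil(12.1991) = 13 bits


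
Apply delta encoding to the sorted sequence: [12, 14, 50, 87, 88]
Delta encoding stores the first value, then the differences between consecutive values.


First value: 12
Deltas:
  14 - 12 = 2
  50 - 14 = 36
  87 - 50 = 37
  88 - 87 = 1


Delta encoded: [12, 2, 36, 37, 1]


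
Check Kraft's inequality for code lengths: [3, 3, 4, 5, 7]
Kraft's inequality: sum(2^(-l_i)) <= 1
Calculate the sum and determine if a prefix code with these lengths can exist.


Sum = 2^(-3) + 2^(-3) + 2^(-4) + 2^(-5) + 2^(-7)
    = 0.125 + 0.125 + 0.0625 + 0.03125 + 0.0078125
    = 45/128 = 0.3515625
Since 0.3515625 <= 1, Kraft's inequality IS satisfied.
A prefix code with these lengths CAN exist.

Kraft sum = 0.3515625. Satisfied.


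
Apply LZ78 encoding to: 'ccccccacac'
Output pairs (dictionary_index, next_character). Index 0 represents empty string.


LZ78 encoding steps:
Dictionary: {0: ''}
Step 1: w='' (idx 0), next='c' -> output (0, 'c'), add 'c' as idx 1
Step 2: w='c' (idx 1), next='c' -> output (1, 'c'), add 'cc' as idx 2
Step 3: w='cc' (idx 2), next='c' -> output (2, 'c'), add 'ccc' as idx 3
Step 4: w='' (idx 0), next='a' -> output (0, 'a'), add 'a' as idx 4
Step 5: w='c' (idx 1), next='a' -> output (1, 'a'), add 'ca' as idx 5
Step 6: w='c' (idx 1), end of input -> output (1, '')


Encoded: [(0, 'c'), (1, 'c'), (2, 'c'), (0, 'a'), (1, 'a'), (1, '')]


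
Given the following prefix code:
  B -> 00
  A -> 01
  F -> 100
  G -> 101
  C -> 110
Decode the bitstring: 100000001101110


Decoding step by step:
Bits 100 -> F
Bits 00 -> B
Bits 00 -> B
Bits 01 -> A
Bits 101 -> G
Bits 110 -> C


Decoded message: FBBAGC


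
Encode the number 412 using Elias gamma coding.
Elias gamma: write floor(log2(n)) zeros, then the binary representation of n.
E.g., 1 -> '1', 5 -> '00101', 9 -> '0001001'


num_bits = floor(log2(412)) + 1 = 9
leading_zeros = num_bits - 1 = 8
binary(412) = 110011100

Elias gamma(412) = '00000000' + '110011100' = 00000000110011100 (17 bits)


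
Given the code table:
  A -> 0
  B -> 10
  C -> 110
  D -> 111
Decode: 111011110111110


Decoding:
111 -> D
0 -> A
111 -> D
10 -> B
111 -> D
110 -> C


Result: DADBDC


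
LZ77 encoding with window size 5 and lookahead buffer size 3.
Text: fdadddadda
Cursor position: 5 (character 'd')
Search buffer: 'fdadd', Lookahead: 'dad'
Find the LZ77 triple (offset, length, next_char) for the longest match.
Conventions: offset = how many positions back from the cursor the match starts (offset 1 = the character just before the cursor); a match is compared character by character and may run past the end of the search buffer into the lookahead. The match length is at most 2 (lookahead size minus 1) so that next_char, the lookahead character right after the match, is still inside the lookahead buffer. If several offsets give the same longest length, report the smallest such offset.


Try each offset into the search buffer:
  offset=1 (pos 4, char 'd'): match length 1
  offset=2 (pos 3, char 'd'): match length 1
  offset=3 (pos 2, char 'a'): match length 0
  offset=4 (pos 1, char 'd'): match length 2
  offset=5 (pos 0, char 'f'): match length 0
Longest match has length 2 at offset 4.
next_char = character at position 5 + 2 = 7 -> 'd'

Best match: offset=4, length=2 (matching 'da' starting at position 1)
LZ77 triple: (4, 2, 'd')


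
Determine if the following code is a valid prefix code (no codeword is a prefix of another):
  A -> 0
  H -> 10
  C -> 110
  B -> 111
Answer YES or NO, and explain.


Checking each pair (does one codeword prefix another?):
  A='0' vs H='10': no prefix
  A='0' vs C='110': no prefix
  A='0' vs B='111': no prefix
  H='10' vs A='0': no prefix
  H='10' vs C='110': no prefix
  H='10' vs B='111': no prefix
  C='110' vs A='0': no prefix
  C='110' vs H='10': no prefix
  C='110' vs B='111': no prefix
  B='111' vs A='0': no prefix
  B='111' vs H='10': no prefix
  B='111' vs C='110': no prefix
No violation found over all pairs.

YES -- this is a valid prefix code. No codeword is a prefix of any other codeword.


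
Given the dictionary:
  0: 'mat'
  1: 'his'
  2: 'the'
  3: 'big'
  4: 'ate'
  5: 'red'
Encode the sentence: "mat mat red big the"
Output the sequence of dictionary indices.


Look up each word in the dictionary:
  'mat' -> 0
  'mat' -> 0
  'red' -> 5
  'big' -> 3
  'the' -> 2

Encoded: [0, 0, 5, 3, 2]


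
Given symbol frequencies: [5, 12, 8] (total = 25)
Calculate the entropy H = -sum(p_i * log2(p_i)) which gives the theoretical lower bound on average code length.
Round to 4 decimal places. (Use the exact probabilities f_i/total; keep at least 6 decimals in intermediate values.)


Per-symbol terms -p_i * log2(p_i) with p_i = f_i/25:
  p = 5/25 = 0.200000: log2(p) = -2.321928, -p*log2(p) = 0.464386
  p = 12/25 = 0.480000: log2(p) = -1.058894, -p*log2(p) = 0.508269
  p = 8/25 = 0.320000: log2(p) = -1.643856, -p*log2(p) = 0.526034
H = 0.464386 + 0.508269 + 0.526034 = 1.498689

H = 1.4987 bits/symbol
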